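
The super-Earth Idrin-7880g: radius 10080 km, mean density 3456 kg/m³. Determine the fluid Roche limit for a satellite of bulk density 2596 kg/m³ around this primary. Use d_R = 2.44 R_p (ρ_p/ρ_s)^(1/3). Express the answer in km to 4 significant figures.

27060 km

d_R = 2.44 × 10080 km × (3456/2596)^(1/3)
    = 27060 km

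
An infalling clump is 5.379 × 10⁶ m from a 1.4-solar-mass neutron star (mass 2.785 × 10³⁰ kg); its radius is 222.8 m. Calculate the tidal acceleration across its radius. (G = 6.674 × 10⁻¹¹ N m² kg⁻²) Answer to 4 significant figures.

5.322 × 10² m/s²

Δa = 2GMr/d³
   = 2 × (6.674 × 10⁻¹¹) × (2.785 × 10³⁰) × (222.8) / (5.379 × 10⁶)³
   = 5.322 × 10² m/s²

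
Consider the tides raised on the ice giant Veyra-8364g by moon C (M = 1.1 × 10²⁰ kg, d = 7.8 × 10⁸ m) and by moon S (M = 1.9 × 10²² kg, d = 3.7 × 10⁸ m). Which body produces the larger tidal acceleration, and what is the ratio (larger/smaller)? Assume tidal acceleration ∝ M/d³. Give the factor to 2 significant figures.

Tidal acceleration ∝ M/d³, so compare M/d³ for each.
Moon C: (1.1 × 10²⁰) / (7.8 × 10⁸)³ = 2.318 × 10⁻⁷
Moon S: (1.9 × 10²²) / (3.7 × 10⁸)³ = 3.751 × 10⁻⁴
Ratio (larger/smaller) = 1600

Moon S, by a factor of ≈ 1600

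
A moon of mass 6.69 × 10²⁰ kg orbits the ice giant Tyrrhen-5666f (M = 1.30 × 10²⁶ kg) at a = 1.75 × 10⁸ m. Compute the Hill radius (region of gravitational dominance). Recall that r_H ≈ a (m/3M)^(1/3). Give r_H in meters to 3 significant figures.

r_H ≈ a (m/3M)^(1/3)
    = (1.75 × 10⁸) × (6.69 × 10²⁰ / (3 × 1.30 × 10²⁶))^(1/3)
    = 2.09 × 10⁶ m

2.09 × 10⁶ m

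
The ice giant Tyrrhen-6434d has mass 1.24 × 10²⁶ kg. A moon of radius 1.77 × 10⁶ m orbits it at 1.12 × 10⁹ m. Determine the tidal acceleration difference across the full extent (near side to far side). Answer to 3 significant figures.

a_tidal = 4GMr/d³
        = 4 × (6.674 × 10⁻¹¹) × (1.24 × 10²⁶) × (1.77 × 10⁶) / (1.12 × 10⁹)³
        = 4.17 × 10⁻⁵ m/s²

4.17 × 10⁻⁵ m/s²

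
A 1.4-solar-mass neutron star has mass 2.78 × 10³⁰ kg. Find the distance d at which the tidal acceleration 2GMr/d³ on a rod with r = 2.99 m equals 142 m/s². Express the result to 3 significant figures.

2GMr/d³ = a_tidal  ⇒  d = (2GMr / a_tidal)^(1/3)
d = (2 × 6.674×10⁻¹¹ × (2.78 × 10³⁰) × (2.99) / (142))^(1/3)
  = 1.98 × 10⁶ m

1.98 × 10⁶ m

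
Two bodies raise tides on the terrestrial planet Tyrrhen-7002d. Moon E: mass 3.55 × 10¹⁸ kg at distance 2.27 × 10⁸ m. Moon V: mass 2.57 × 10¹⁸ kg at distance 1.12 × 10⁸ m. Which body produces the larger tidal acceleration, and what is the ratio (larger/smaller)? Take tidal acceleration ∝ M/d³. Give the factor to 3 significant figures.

Moon V, by a factor of ≈ 6.03

The tide-raising term goes as M/d³ (the gradient of a 1/d² field).
Moon E: (3.55 × 10¹⁸) / (2.27 × 10⁸)³ = 3.035 × 10⁻⁷
Moon V: (2.57 × 10¹⁸) / (1.12 × 10⁸)³ = 1.829 × 10⁻⁶
Ratio (larger/smaller) = 6.03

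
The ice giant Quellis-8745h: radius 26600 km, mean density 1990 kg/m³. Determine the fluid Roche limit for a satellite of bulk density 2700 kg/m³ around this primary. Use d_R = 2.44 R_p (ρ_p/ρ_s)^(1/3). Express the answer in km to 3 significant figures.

d_R = 2.44 × 26600 km × (1990/2700)^(1/3)
    = 58600 km

58600 km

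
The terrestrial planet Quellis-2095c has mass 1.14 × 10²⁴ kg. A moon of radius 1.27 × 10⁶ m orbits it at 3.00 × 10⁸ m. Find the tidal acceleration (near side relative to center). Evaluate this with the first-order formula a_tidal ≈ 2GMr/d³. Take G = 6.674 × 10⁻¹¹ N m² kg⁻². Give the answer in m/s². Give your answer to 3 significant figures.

7.16 × 10⁻⁶ m/s²

Differencing GM/(d−r)² and GM/d² to first order in r/d gives 2GMr/d³.
Δg = 2GMr/d³
   = 2 × (6.674 × 10⁻¹¹) × (1.14 × 10²⁴) × (1.27 × 10⁶) / (3.00 × 10⁸)³
   = 7.16 × 10⁻⁶ m/s²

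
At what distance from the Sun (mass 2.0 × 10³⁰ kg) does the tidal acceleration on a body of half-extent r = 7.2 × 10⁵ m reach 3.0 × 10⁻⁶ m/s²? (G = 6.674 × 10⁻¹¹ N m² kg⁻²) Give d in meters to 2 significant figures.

4.0 × 10¹⁰ m

2GMr/d³ = a_tidal  ⇒  d = (2GMr / a_tidal)^(1/3)
d = (2 × 6.674×10⁻¹¹ × (2.0 × 10³⁰) × (7.2 × 10⁵) / (3.0 × 10⁻⁶))^(1/3)
  = 4.0 × 10¹⁰ m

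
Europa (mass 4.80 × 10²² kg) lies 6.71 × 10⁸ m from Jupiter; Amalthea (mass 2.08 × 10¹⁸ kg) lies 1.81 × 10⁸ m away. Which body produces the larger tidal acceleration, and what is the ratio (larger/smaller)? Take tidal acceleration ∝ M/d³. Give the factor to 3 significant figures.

Europa, by a factor of ≈ 453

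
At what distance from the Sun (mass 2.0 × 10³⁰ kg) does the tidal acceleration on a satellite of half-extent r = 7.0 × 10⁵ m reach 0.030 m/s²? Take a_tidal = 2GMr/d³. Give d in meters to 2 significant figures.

1.8 × 10⁹ m

2GMr/d³ = a_tidal  ⇒  d = (2GMr / a_tidal)^(1/3)
d = (2 × 6.674×10⁻¹¹ × (2.0 × 10³⁰) × (7.0 × 10⁵) / (0.030))^(1/3)
  = 1.8 × 10⁹ m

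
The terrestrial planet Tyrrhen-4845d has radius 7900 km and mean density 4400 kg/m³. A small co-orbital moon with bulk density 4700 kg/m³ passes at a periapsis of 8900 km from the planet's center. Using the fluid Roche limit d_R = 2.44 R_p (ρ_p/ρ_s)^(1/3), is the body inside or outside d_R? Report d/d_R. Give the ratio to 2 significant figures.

d_R = 2.44 × (7900 km) × (4400/4700)^(1/3) = 18860 km
d/d_R = (8900) / (18860) = 0.47
Since d/d_R < 1, the body is inside the Roche limit.

inside; d/d_R ≈ 0.47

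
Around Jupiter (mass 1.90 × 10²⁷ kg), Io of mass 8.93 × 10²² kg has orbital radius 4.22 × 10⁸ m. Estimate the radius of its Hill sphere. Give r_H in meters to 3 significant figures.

1.06 × 10⁷ m

r_H ≈ a (m/3M)^(1/3)
    = (4.22 × 10⁸) × (8.93 × 10²² / (3 × 1.90 × 10²⁷))^(1/3)
    = 1.06 × 10⁷ m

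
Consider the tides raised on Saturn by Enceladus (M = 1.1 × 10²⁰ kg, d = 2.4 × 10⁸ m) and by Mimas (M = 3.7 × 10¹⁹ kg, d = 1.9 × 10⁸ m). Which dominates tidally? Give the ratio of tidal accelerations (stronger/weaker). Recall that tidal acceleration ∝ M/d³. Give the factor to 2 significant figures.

Enceladus, by a factor of ≈ 1.5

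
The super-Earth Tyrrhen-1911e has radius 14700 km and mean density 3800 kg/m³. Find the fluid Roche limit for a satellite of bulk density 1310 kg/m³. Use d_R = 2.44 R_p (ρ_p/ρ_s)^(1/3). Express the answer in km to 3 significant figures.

d_R = 2.44 × 14700 km × (3800/1310)^(1/3)
    = 51200 km

51200 km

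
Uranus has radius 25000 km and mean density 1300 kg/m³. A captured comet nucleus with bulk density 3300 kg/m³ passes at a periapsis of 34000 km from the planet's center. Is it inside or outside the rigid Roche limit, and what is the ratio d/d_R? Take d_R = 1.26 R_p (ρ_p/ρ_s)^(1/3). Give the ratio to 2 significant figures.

d_R = 1.26 × (25000 km) × (1300/3300)^(1/3) = 23090 km
d/d_R = (34000) / (23090) = 1.5
Since d/d_R > 1, the body is outside the Roche limit.

outside; d/d_R ≈ 1.5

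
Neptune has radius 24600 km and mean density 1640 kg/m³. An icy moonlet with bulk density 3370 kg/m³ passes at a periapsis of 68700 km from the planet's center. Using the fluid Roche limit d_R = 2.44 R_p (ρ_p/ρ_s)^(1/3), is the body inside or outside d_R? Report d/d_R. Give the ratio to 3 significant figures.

outside; d/d_R ≈ 1.46

d_R = 2.44 × (24600 km) × (1640/3370)^(1/3) = 47210 km
d/d_R = (68700) / (47210) = 1.46
Since d/d_R > 1, the body is outside the Roche limit.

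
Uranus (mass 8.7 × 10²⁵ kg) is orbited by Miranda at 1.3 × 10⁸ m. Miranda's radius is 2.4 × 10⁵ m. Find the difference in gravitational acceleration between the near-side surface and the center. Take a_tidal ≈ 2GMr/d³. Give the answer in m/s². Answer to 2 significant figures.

Δg = 2GMr/d³
   = 2 × (6.674 × 10⁻¹¹) × (8.7 × 10²⁵) × (2.4 × 10⁵) / (1.3 × 10⁸)³
   = 1.3 × 10⁻³ m/s²

1.3 × 10⁻³ m/s²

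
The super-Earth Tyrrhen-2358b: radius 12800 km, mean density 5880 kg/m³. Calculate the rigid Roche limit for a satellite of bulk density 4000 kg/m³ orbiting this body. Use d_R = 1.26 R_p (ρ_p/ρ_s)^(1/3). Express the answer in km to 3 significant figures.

d_R = 1.26 × 12800 km × (5880/4000)^(1/3)
    = 18300 km

18300 km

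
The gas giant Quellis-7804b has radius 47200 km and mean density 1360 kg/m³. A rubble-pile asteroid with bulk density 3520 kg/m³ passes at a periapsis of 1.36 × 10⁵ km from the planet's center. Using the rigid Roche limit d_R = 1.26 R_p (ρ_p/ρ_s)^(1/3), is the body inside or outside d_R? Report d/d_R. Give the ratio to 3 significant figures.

d_R = 1.26 × (47200 km) × (1360/3520)^(1/3) = 43320 km
d/d_R = (1.36 × 10⁵) / (43320) = 3.14
Since d/d_R > 1, the body is outside the Roche limit.

outside; d/d_R ≈ 3.14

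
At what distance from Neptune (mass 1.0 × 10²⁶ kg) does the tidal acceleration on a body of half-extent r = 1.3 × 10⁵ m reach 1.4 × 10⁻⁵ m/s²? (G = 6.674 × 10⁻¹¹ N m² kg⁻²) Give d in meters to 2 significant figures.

5.0 × 10⁸ m

2GMr/d³ = a_tidal  ⇒  d = (2GMr / a_tidal)^(1/3)
d = (2 × 6.674×10⁻¹¹ × (1.0 × 10²⁶) × (1.3 × 10⁵) / (1.4 × 10⁻⁵))^(1/3)
  = 5.0 × 10⁸ m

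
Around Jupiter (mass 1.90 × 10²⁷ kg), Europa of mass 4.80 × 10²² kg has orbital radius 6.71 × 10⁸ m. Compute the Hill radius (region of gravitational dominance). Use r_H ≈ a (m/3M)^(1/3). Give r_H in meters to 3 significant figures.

r_H ≈ a (m/3M)^(1/3)
    = (6.71 × 10⁸) × (4.80 × 10²² / (3 × 1.90 × 10²⁷))^(1/3)
    = 1.37 × 10⁷ m

1.37 × 10⁷ m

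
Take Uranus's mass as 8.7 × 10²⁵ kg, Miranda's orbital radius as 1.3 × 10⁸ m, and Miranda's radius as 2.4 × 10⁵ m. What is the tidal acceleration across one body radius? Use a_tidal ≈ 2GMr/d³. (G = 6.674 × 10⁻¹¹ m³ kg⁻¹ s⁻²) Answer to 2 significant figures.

1.3 × 10⁻³ m/s²

Δg = 2GMr/d³
   = 2 × (6.674 × 10⁻¹¹) × (8.7 × 10²⁵) × (2.4 × 10⁵) / (1.3 × 10⁸)³
   = 1.3 × 10⁻³ m/s²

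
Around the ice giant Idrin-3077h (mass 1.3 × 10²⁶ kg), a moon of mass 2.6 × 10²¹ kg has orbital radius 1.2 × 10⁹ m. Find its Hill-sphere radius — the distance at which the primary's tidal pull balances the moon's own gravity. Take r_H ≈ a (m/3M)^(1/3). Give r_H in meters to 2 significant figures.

2.3 × 10⁷ m

r_H ≈ a (m/3M)^(1/3)
    = (1.2 × 10⁹) × (2.6 × 10²¹ / (3 × 1.3 × 10²⁶))^(1/3)
    = 2.3 × 10⁷ m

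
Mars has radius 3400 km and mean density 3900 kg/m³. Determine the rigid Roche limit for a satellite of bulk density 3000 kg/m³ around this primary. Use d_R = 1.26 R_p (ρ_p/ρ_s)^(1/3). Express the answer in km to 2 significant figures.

4700 km

d_R = 1.26 × 3400 km × (3900/3000)^(1/3)
    = 4700 km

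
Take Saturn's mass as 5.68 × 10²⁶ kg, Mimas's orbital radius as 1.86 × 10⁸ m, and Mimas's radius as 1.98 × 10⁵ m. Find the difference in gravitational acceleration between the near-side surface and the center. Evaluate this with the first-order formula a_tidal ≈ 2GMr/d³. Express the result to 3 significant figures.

a_tidal = 2GMr/d³
        = 2 × (6.674 × 10⁻¹¹) × (5.68 × 10²⁶) × (1.98 × 10⁵) / (1.86 × 10⁸)³
        = 2.33 × 10⁻³ m/s²

2.33 × 10⁻³ m/s²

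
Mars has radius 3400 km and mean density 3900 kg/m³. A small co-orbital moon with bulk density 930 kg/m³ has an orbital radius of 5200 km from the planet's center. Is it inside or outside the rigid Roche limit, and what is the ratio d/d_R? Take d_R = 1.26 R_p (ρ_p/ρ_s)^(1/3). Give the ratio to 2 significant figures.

inside; d/d_R ≈ 0.75

d_R = 1.26 × (3400 km) × (3900/930)^(1/3) = 6908 km
d/d_R = (5200) / (6908) = 0.75
Since d/d_R < 1, the body is inside the Roche limit.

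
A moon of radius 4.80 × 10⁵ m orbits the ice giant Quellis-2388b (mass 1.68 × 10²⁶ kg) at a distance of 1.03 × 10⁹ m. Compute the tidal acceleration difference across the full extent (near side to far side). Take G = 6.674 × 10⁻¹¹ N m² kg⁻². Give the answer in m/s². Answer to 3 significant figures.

1.97 × 10⁻⁵ m/s²

Differencing GM/(d−r)² and GM/(d+r)² to first order in r/d gives 4GMr/d³.
a_tidal = 4GMr/d³
        = 4 × (6.674 × 10⁻¹¹) × (1.68 × 10²⁶) × (4.80 × 10⁵) / (1.03 × 10⁹)³
        = 1.97 × 10⁻⁵ m/s²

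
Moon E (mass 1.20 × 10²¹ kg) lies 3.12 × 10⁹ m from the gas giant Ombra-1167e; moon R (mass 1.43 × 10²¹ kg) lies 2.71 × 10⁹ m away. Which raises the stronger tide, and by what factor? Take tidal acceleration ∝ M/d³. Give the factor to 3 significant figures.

Moon R, by a factor of ≈ 1.82

The tide-raising term goes as M/d³ (the gradient of a 1/d² field).
Moon E: (1.20 × 10²¹) / (3.12 × 10⁹)³ = 3.951 × 10⁻⁸
Moon R: (1.43 × 10²¹) / (2.71 × 10⁹)³ = 7.185 × 10⁻⁸
Ratio (larger/smaller) = 1.82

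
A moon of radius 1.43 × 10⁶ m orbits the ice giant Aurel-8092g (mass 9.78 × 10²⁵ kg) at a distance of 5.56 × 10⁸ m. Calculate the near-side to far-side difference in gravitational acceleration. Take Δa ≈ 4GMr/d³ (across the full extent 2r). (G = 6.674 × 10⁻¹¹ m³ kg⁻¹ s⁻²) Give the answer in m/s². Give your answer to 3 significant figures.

Δa = 4GMr/d³
   = 4 × (6.674 × 10⁻¹¹) × (9.78 × 10²⁵) × (1.43 × 10⁶) / (5.56 × 10⁸)³
   = 2.17 × 10⁻⁴ m/s²

2.17 × 10⁻⁴ m/s²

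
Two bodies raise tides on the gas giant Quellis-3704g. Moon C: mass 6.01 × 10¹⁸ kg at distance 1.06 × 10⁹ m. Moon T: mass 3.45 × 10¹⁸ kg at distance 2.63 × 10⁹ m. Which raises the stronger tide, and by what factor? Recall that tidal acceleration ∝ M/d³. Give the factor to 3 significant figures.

Moon C, by a factor of ≈ 26.6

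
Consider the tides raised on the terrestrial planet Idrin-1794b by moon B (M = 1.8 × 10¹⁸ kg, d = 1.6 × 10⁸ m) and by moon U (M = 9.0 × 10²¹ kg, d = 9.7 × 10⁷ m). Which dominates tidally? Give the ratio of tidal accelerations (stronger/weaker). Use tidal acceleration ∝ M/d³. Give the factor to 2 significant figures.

Moon U, by a factor of ≈ 22000

Compare M/d³ for the two perturbers:
Moon B: (1.8 × 10¹⁸) / (1.6 × 10⁸)³ = 4.395 × 10⁻⁷
Moon U: (9.0 × 10²¹) / (9.7 × 10⁷)³ = 9.861 × 10⁻³
Ratio (larger/smaller) = 22000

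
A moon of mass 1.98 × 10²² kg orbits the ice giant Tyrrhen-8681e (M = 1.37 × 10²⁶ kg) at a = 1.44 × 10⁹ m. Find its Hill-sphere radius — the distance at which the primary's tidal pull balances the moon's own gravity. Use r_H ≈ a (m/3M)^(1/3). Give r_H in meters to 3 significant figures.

5.24 × 10⁷ m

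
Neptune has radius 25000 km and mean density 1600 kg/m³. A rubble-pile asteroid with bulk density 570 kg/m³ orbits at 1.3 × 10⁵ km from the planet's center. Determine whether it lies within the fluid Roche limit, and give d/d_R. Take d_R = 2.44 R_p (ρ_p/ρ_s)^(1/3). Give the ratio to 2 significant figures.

d_R = 2.44 × (25000 km) × (1600/570)^(1/3) = 86050 km
d/d_R = (1.3 × 10⁵) / (86050) = 1.5
Since d/d_R > 1, the body is outside the Roche limit.

outside; d/d_R ≈ 1.5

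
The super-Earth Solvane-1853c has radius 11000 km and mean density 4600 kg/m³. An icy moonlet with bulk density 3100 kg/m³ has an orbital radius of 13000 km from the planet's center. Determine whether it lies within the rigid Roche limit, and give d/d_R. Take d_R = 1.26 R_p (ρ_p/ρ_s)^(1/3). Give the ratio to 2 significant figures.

inside; d/d_R ≈ 0.82

d_R = 1.26 × (11000 km) × (4600/3100)^(1/3) = 15810 km
d/d_R = (13000) / (15810) = 0.82
Since d/d_R < 1, the body is inside the Roche limit.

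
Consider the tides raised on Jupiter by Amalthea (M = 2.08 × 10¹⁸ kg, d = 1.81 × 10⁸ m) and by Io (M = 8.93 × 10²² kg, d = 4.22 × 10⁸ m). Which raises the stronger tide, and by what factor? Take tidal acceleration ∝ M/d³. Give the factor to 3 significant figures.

Io, by a factor of ≈ 3390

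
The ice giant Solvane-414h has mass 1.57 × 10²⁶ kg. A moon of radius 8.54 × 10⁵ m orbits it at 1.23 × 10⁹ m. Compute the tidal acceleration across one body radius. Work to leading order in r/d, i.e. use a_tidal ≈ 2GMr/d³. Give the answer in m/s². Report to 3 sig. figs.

9.62 × 10⁻⁶ m/s²

Δg = 2GMr/d³
   = 2 × (6.674 × 10⁻¹¹) × (1.57 × 10²⁶) × (8.54 × 10⁵) / (1.23 × 10⁹)³
   = 9.62 × 10⁻⁶ m/s²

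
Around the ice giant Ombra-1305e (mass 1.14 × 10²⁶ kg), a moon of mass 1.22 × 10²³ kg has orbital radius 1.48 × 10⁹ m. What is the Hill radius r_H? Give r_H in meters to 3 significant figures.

1.05 × 10⁸ m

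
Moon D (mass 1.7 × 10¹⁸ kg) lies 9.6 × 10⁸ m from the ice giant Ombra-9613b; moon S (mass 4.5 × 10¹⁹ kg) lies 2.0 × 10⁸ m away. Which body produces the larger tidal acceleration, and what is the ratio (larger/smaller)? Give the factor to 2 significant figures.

Moon S, by a factor of ≈ 2900

Tidal stretch scales as M/d³; compute that for each body.
Moon D: (1.7 × 10¹⁸) / (9.6 × 10⁸)³ = 1.921 × 10⁻⁹
Moon S: (4.5 × 10¹⁹) / (2.0 × 10⁸)³ = 5.625 × 10⁻⁶
Ratio (larger/smaller) = 2900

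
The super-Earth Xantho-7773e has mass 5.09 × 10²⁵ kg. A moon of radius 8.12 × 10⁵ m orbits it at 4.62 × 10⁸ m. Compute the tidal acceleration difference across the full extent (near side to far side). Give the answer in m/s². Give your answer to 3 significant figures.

1.12 × 10⁻⁴ m/s²

Δa = 4GMr/d³
   = 4 × (6.674 × 10⁻¹¹) × (5.09 × 10²⁵) × (8.12 × 10⁵) / (4.62 × 10⁸)³
   = 1.12 × 10⁻⁴ m/s²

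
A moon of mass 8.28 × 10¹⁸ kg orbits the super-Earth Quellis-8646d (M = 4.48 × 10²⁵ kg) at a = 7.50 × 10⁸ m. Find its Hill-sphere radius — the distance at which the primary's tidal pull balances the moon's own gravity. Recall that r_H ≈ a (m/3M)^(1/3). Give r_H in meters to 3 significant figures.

2.96 × 10⁶ m

r_H ≈ a (m/3M)^(1/3)
    = (7.50 × 10⁸) × (8.28 × 10¹⁸ / (3 × 4.48 × 10²⁵))^(1/3)
    = 2.96 × 10⁶ m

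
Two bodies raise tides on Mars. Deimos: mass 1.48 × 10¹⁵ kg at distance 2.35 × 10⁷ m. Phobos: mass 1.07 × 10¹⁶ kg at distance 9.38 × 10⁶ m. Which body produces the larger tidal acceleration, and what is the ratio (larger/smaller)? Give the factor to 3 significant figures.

Phobos, by a factor of ≈ 114

The tide-raising term goes as M/d³ (the gradient of a 1/d² field).
Deimos: (1.48 × 10¹⁵) / (2.35 × 10⁷)³ = 1.140 × 10⁻⁷
Phobos: (1.07 × 10¹⁶) / (9.38 × 10⁶)³ = 1.297 × 10⁻⁵
Ratio (larger/smaller) = 114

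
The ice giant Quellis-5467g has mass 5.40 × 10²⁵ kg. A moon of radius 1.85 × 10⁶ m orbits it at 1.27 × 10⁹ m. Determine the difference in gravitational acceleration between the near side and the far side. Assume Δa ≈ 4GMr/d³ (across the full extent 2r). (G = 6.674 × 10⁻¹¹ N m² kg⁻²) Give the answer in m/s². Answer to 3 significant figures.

1.30 × 10⁻⁵ m/s²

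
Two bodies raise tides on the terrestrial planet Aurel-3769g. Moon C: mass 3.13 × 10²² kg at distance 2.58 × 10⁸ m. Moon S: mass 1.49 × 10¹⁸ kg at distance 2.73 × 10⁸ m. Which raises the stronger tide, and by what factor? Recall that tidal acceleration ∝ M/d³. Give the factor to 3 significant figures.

Moon C, by a factor of ≈ 24900

Tidal stretch scales as M/d³; compute that for each body.
Moon C: (3.13 × 10²²) / (2.58 × 10⁸)³ = 1.823 × 10⁻³
Moon S: (1.49 × 10¹⁸) / (2.73 × 10⁸)³ = 7.323 × 10⁻⁸
Ratio (larger/smaller) = 24900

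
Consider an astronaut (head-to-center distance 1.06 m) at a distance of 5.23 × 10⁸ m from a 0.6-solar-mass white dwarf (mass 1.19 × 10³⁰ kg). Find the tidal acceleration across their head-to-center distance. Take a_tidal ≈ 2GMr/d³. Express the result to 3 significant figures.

1.18 × 10⁻⁶ m/s²

Δg = 2GMr/d³
   = 2 × (6.674 × 10⁻¹¹) × (1.19 × 10³⁰) × (1.06) / (5.23 × 10⁸)³
   = 1.18 × 10⁻⁶ m/s²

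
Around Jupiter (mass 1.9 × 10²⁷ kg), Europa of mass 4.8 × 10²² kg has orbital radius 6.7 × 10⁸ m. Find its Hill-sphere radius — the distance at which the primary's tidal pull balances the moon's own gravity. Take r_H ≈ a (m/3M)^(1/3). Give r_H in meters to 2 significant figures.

r_H ≈ a (m/3M)^(1/3)
    = (6.7 × 10⁸) × (4.8 × 10²² / (3 × 1.9 × 10²⁷))^(1/3)
    = 1.4 × 10⁷ m

1.4 × 10⁷ m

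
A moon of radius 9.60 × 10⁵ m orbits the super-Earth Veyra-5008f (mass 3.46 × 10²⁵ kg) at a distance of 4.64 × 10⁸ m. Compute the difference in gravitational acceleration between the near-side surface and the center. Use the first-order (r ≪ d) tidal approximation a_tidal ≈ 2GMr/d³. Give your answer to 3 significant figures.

4.44 × 10⁻⁵ m/s²

Differencing GM/(d−r)² and GM/d² to first order in r/d gives 2GMr/d³.
a_tidal = 2GMr/d³
        = 2 × (6.674 × 10⁻¹¹) × (3.46 × 10²⁵) × (9.60 × 10⁵) / (4.64 × 10⁸)³
        = 4.44 × 10⁻⁵ m/s²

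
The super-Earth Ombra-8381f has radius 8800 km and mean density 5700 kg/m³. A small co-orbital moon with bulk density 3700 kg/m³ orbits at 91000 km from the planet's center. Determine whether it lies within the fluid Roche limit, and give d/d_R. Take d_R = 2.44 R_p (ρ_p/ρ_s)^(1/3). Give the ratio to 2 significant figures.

outside; d/d_R ≈ 3.7

d_R = 2.44 × (8800 km) × (5700/3700)^(1/3) = 24800 km
d/d_R = (91000) / (24800) = 3.7
Since d/d_R > 1, the body is outside the Roche limit.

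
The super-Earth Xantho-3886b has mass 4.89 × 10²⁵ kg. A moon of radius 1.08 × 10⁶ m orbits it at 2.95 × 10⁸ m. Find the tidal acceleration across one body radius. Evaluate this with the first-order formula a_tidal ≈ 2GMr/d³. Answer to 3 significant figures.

The tidal stretch is the gradient of GM/d² times the body's extent r, hence the 1/d³ dependence.
a_tidal = 2GMr/d³
        = 2 × (6.674 × 10⁻¹¹) × (4.89 × 10²⁵) × (1.08 × 10⁶) / (2.95 × 10⁸)³
        = 2.75 × 10⁻⁴ m/s²

2.75 × 10⁻⁴ m/s²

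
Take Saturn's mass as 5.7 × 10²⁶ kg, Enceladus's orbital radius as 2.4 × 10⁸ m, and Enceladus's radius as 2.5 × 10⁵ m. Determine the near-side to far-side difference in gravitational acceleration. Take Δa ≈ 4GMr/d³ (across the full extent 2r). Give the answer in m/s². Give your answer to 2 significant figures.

2.8 × 10⁻³ m/s²

Δg = 4GMr/d³
   = 4 × (6.674 × 10⁻¹¹) × (5.7 × 10²⁶) × (2.5 × 10⁵) / (2.4 × 10⁸)³
   = 2.8 × 10⁻³ m/s²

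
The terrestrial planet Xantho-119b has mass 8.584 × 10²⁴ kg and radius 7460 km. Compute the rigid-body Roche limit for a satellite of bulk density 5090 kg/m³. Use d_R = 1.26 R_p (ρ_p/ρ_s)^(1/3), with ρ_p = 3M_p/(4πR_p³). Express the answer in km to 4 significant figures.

ρ_p = 3M_p/(4πR_p³) = 3 × (8.584 × 10²⁴) / (4π × (7.460 × 10⁶ m)³) = 4936 kg/m³
d_R = 1.26 × 7460 km × (4936/5090)^(1/3)
    = 9304 km

9304 km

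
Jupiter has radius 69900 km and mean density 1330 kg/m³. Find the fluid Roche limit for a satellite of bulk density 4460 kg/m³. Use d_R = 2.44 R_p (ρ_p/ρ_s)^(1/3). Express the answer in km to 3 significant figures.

1.14 × 10⁵ km

d_R = 2.44 × 69900 km × (1330/4460)^(1/3)
    = 1.14 × 10⁵ km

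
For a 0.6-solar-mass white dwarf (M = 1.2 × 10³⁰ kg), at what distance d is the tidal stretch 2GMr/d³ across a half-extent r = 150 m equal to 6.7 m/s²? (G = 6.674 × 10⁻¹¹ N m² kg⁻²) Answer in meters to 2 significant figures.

2GMr/d³ = a_tidal  ⇒  d = (2GMr / a_tidal)^(1/3)
d = (2 × 6.674×10⁻¹¹ × (1.2 × 10³⁰) × (150) / (6.7))^(1/3)
  = 1.5 × 10⁷ m

1.5 × 10⁷ m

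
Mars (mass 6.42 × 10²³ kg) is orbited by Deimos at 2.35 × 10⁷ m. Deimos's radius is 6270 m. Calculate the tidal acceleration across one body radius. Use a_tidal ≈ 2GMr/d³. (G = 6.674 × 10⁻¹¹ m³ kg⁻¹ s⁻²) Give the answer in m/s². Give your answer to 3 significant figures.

4.14 × 10⁻⁵ m/s²

Δa = 2GMr/d³
   = 2 × (6.674 × 10⁻¹¹) × (6.42 × 10²³) × (6270) / (2.35 × 10⁷)³
   = 4.14 × 10⁻⁵ m/s²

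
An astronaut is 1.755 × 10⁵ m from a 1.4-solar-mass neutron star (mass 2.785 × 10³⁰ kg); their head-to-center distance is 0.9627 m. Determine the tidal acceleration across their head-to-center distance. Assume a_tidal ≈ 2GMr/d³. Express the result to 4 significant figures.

a_tidal = 2GMr/d³
        = 2 × (6.674 × 10⁻¹¹) × (2.785 × 10³⁰) × (0.9627) / (1.755 × 10⁵)³
        = 6.621 × 10⁴ m/s²

6.621 × 10⁴ m/s²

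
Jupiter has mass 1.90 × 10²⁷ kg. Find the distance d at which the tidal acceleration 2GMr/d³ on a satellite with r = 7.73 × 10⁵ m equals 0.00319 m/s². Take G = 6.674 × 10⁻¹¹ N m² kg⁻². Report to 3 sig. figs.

2GMr/d³ = a_tidal  ⇒  d = (2GMr / a_tidal)^(1/3)
d = (2 × 6.674×10⁻¹¹ × (1.90 × 10²⁷) × (7.73 × 10⁵) / (0.00319))^(1/3)
  = 3.95 × 10⁸ m

3.95 × 10⁸ m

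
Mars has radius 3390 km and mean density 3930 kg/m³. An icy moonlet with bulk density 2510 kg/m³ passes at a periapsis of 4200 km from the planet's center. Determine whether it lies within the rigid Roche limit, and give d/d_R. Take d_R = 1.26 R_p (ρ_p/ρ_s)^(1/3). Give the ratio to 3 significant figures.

inside; d/d_R ≈ 0.847

d_R = 1.26 × (3390 km) × (3930/2510)^(1/3) = 4960 km
d/d_R = (4200) / (4960) = 0.847
Since d/d_R < 1, the body is inside the Roche limit.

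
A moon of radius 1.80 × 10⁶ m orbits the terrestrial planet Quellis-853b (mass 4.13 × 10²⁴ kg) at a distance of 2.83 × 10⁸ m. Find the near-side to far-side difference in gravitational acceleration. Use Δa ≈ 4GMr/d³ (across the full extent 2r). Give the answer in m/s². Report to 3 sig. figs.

8.76 × 10⁻⁵ m/s²

Δg = 4GMr/d³
   = 4 × (6.674 × 10⁻¹¹) × (4.13 × 10²⁴) × (1.80 × 10⁶) / (2.83 × 10⁸)³
   = 8.76 × 10⁻⁵ m/s²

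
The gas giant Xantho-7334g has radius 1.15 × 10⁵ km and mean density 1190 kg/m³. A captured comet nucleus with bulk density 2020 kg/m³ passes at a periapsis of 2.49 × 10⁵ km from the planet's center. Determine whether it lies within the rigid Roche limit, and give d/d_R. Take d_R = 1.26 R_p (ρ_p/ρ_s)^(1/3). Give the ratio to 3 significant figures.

d_R = 1.26 × (1.15 × 10⁵ km) × (1190/2020)^(1/3) = 1.215 × 10⁵ km
d/d_R = (2.49 × 10⁵) / (1.215 × 10⁵) = 2.05
Since d/d_R > 1, the body is outside the Roche limit.

outside; d/d_R ≈ 2.05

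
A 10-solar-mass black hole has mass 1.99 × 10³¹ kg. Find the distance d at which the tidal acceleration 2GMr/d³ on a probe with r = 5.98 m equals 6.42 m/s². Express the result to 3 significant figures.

1.35 × 10⁷ m

2GMr/d³ = a_tidal  ⇒  d = (2GMr / a_tidal)^(1/3)
d = (2 × 6.674×10⁻¹¹ × (1.99 × 10³¹) × (5.98) / (6.42))^(1/3)
  = 1.35 × 10⁷ m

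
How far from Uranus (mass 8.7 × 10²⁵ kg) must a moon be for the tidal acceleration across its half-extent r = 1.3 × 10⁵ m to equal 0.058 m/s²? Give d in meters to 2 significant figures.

3.0 × 10⁷ m

2GMr/d³ = a_tidal  ⇒  d = (2GMr / a_tidal)^(1/3)
d = (2 × 6.674×10⁻¹¹ × (8.7 × 10²⁵) × (1.3 × 10⁵) / (0.058))^(1/3)
  = 3.0 × 10⁷ m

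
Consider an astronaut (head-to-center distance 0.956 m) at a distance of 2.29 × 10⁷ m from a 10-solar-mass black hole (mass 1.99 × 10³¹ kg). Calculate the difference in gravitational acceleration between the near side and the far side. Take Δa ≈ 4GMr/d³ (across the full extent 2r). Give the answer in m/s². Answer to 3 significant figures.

a_tidal = 4GMr/d³
        = 4 × (6.674 × 10⁻¹¹) × (1.99 × 10³¹) × (0.956) / (2.29 × 10⁷)³
        = 4.23 × 10⁻¹ m/s²

4.23 × 10⁻¹ m/s²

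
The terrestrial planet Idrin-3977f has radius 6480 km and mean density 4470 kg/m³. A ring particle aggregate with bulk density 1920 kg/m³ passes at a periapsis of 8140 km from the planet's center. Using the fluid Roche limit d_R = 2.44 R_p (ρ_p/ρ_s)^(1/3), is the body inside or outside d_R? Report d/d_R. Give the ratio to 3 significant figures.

inside; d/d_R ≈ 0.388

d_R = 2.44 × (6480 km) × (4470/1920)^(1/3) = 20960 km
d/d_R = (8140) / (20960) = 0.388
Since d/d_R < 1, the body is inside the Roche limit.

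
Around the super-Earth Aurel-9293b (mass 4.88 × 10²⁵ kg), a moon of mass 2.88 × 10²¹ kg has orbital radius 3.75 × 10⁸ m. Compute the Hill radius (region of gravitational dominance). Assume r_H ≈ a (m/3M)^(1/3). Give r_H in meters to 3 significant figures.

1.01 × 10⁷ m

r_H ≈ a (m/3M)^(1/3)
    = (3.75 × 10⁸) × (2.88 × 10²¹ / (3 × 4.88 × 10²⁵))^(1/3)
    = 1.01 × 10⁷ m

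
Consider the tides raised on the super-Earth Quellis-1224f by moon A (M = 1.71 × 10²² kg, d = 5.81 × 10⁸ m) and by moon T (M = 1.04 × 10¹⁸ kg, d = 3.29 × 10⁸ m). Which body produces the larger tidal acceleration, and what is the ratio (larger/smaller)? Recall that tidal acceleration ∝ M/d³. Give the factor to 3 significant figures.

Moon A, by a factor of ≈ 2990

The tide-raising term goes as M/d³ (the gradient of a 1/d² field).
Moon A: (1.71 × 10²²) / (5.81 × 10⁸)³ = 8.719 × 10⁻⁵
Moon T: (1.04 × 10¹⁸) / (3.29 × 10⁸)³ = 2.920 × 10⁻⁸
Ratio (larger/smaller) = 2990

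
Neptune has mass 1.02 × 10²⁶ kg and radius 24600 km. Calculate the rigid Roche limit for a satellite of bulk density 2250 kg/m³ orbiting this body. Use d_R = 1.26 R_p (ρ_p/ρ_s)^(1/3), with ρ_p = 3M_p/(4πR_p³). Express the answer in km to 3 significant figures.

ρ_p = 3M_p/(4πR_p³) = 3 × (1.02 × 10²⁶) / (4π × (2.46 × 10⁷ m)³) = 1640 kg/m³
d_R = 1.26 × 24600 km × (1640/2250)^(1/3)
    = 27900 km

27900 km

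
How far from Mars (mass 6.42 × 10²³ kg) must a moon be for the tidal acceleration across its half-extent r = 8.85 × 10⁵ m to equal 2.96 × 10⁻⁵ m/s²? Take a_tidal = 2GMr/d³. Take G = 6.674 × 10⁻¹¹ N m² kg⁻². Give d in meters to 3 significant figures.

1.37 × 10⁸ m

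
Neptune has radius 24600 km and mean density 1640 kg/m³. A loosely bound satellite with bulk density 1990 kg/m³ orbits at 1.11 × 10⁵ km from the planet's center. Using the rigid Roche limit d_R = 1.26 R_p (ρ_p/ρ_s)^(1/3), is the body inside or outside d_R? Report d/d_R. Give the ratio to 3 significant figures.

d_R = 1.26 × (24600 km) × (1640/1990)^(1/3) = 29060 km
d/d_R = (1.11 × 10⁵) / (29060) = 3.82
Since d/d_R > 1, the body is outside the Roche limit.

outside; d/d_R ≈ 3.82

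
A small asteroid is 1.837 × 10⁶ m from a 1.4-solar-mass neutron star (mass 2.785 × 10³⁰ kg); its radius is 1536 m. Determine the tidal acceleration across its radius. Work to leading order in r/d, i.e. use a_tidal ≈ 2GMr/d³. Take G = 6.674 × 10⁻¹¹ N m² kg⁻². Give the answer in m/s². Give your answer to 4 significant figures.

Δa = 2GMr/d³
   = 2 × (6.674 × 10⁻¹¹) × (2.785 × 10³⁰) × (1536) / (1.837 × 10⁶)³
   = 9.211 × 10⁴ m/s²

9.211 × 10⁴ m/s²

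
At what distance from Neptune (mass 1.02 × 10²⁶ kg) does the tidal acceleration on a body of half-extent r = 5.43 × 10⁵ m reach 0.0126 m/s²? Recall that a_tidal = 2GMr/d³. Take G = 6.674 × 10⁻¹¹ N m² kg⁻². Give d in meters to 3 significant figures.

2GMr/d³ = a_tidal  ⇒  d = (2GMr / a_tidal)^(1/3)
d = (2 × 6.674×10⁻¹¹ × (1.02 × 10²⁶) × (5.43 × 10⁵) / (0.0126))^(1/3)
  = 8.37 × 10⁷ m

8.37 × 10⁷ m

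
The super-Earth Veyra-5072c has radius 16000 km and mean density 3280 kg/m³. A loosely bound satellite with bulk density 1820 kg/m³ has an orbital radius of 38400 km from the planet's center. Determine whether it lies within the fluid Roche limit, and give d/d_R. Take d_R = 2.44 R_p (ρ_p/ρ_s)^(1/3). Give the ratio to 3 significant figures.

inside; d/d_R ≈ 0.808

d_R = 2.44 × (16000 km) × (3280/1820)^(1/3) = 47510 km
d/d_R = (38400) / (47510) = 0.808
Since d/d_R < 1, the body is inside the Roche limit.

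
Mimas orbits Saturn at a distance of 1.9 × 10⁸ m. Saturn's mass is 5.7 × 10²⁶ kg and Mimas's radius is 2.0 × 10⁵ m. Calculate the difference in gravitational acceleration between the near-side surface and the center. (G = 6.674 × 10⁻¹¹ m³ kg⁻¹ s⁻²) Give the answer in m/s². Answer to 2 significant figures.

Since r ≪ d, expand the inverse-square field across one radius to get the leading 2GMr/d³ term.
Δg = 2GMr/d³
   = 2 × (6.674 × 10⁻¹¹) × (5.7 × 10²⁶) × (2.0 × 10⁵) / (1.9 × 10⁸)³
   = 2.2 × 10⁻³ m/s²

2.2 × 10⁻³ m/s²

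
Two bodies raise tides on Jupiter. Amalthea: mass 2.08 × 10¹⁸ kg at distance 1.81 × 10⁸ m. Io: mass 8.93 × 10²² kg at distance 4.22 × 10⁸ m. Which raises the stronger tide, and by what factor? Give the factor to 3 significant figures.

Compare M/d³ for the two perturbers:
Amalthea: (2.08 × 10¹⁸) / (1.81 × 10⁸)³ = 3.508 × 10⁻⁷
Io: (8.93 × 10²²) / (4.22 × 10⁸)³ = 1.188 × 10⁻³
Ratio (larger/smaller) = 3390

Io, by a factor of ≈ 3390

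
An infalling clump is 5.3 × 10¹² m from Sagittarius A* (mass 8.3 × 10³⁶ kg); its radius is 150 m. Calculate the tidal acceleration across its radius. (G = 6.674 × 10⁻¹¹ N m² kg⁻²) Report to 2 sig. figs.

1.1 × 10⁻⁹ m/s²

The tidal stretch is the gradient of GM/d² times the body's extent r, hence the 1/d³ dependence.
a_tidal = 2GMr/d³
        = 2 × (6.674 × 10⁻¹¹) × (8.3 × 10³⁶) × (150) / (5.3 × 10¹²)³
        = 1.1 × 10⁻⁹ m/s²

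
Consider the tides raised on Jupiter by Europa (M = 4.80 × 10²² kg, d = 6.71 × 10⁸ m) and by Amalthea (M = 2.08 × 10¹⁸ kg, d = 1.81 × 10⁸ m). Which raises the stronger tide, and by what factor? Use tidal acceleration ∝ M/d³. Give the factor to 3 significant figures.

The tide-raising term goes as M/d³ (the gradient of a 1/d² field).
Europa: (4.80 × 10²²) / (6.71 × 10⁸)³ = 1.589 × 10⁻⁴
Amalthea: (2.08 × 10¹⁸) / (1.81 × 10⁸)³ = 3.508 × 10⁻⁷
Ratio (larger/smaller) = 453

Europa, by a factor of ≈ 453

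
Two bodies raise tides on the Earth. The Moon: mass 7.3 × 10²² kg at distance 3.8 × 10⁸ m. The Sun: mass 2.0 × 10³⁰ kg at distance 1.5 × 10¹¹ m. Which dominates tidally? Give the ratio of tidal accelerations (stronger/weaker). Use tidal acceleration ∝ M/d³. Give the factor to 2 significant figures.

The Moon, by a factor of ≈ 2.2

Tidal stretch scales as M/d³; compute that for each body.
The Moon: (7.3 × 10²²) / (3.8 × 10⁸)³ = 1.330 × 10⁻³
The Sun: (2.0 × 10³⁰) / (1.5 × 10¹¹)³ = 5.926 × 10⁻⁴
Ratio (larger/smaller) = 2.2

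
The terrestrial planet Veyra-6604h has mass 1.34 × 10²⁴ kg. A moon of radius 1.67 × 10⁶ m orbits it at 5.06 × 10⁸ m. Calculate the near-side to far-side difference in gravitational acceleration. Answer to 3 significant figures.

The field gradient is 2GM/d³; across the full diameter 2r the difference is 4GMr/d³.
Δg = 4GMr/d³
   = 4 × (6.674 × 10⁻¹¹) × (1.34 × 10²⁴) × (1.67 × 10⁶) / (5.06 × 10⁸)³
   = 4.61 × 10⁻⁶ m/s²

4.61 × 10⁻⁶ m/s²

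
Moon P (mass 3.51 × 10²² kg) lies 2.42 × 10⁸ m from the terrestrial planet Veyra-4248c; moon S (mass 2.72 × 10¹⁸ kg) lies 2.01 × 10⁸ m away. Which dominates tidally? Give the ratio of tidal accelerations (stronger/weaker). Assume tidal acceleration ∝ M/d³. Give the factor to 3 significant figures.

Moon P, by a factor of ≈ 7390

Compare M/d³ for the two perturbers:
Moon P: (3.51 × 10²²) / (2.42 × 10⁸)³ = 2.477 × 10⁻³
Moon S: (2.72 × 10¹⁸) / (2.01 × 10⁸)³ = 3.350 × 10⁻⁷
Ratio (larger/smaller) = 7390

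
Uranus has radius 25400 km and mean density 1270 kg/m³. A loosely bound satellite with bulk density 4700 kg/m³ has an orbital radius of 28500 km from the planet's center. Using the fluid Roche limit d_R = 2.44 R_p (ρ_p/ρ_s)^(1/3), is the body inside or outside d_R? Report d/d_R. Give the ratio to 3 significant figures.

inside; d/d_R ≈ 0.711

d_R = 2.44 × (25400 km) × (1270/4700)^(1/3) = 40070 km
d/d_R = (28500) / (40070) = 0.711
Since d/d_R < 1, the body is inside the Roche limit.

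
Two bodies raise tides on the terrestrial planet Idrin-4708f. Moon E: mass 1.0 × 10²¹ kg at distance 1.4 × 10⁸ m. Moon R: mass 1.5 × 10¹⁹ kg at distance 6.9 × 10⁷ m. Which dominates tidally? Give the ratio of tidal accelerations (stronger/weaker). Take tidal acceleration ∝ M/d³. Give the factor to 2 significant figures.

The tide-raising term goes as M/d³ (the gradient of a 1/d² field).
Moon E: (1.0 × 10²¹) / (1.4 × 10⁸)³ = 3.644 × 10⁻⁴
Moon R: (1.5 × 10¹⁹) / (6.9 × 10⁷)³ = 4.566 × 10⁻⁵
Ratio (larger/smaller) = 8.0

Moon E, by a factor of ≈ 8.0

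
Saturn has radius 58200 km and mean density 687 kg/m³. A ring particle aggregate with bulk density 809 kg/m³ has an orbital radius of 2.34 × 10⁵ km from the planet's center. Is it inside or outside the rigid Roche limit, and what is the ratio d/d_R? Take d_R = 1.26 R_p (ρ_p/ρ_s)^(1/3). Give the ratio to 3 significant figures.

d_R = 1.26 × (58200 km) × (687/809)^(1/3) = 69440 km
d/d_R = (2.34 × 10⁵) / (69440) = 3.37
Since d/d_R > 1, the body is outside the Roche limit.

outside; d/d_R ≈ 3.37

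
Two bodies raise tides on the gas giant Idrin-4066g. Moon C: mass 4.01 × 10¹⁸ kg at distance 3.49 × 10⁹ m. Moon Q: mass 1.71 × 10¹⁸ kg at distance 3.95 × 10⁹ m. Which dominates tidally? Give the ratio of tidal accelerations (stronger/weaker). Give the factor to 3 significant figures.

Moon C, by a factor of ≈ 3.40

Tidal stretch scales as M/d³; compute that for each body.
Moon C: (4.01 × 10¹⁸) / (3.49 × 10⁹)³ = 9.433 × 10⁻¹¹
Moon Q: (1.71 × 10¹⁸) / (3.95 × 10⁹)³ = 2.775 × 10⁻¹¹
Ratio (larger/smaller) = 3.40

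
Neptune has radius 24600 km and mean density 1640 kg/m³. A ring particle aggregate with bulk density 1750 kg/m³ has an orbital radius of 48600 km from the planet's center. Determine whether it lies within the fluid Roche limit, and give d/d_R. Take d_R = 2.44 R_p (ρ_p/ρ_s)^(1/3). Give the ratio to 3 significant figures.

inside; d/d_R ≈ 0.827

d_R = 2.44 × (24600 km) × (1640/1750)^(1/3) = 58740 km
d/d_R = (48600) / (58740) = 0.827
Since d/d_R < 1, the body is inside the Roche limit.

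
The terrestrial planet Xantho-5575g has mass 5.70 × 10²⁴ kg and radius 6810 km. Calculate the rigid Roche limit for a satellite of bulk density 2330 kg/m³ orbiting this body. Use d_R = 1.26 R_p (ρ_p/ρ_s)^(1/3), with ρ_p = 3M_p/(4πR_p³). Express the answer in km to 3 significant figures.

ρ_p = 3M_p/(4πR_p³) = 3 × (5.70 × 10²⁴) / (4π × (6.81 × 10⁶ m)³) = 4310 kg/m³
d_R = 1.26 × 6810 km × (4310/2330)^(1/3)
    = 10500 km

10500 km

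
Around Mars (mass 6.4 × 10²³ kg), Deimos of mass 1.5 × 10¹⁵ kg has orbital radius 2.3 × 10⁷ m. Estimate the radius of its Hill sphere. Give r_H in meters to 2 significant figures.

r_H ≈ a (m/3M)^(1/3)
    = (2.3 × 10⁷) × (1.5 × 10¹⁵ / (3 × 6.4 × 10²³))^(1/3)
    = 2.1 × 10⁴ m

2.1 × 10⁴ m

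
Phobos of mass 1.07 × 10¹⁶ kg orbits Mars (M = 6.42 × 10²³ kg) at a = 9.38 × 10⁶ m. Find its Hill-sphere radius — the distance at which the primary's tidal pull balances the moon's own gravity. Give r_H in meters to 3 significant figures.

1.66 × 10⁴ m

r_H ≈ a (m/3M)^(1/3)
    = (9.38 × 10⁶) × (1.07 × 10¹⁶ / (3 × 6.42 × 10²³))^(1/3)
    = 1.66 × 10⁴ m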